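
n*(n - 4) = n^2 - 4*n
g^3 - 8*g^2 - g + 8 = (g - 8)*(g - 1)*(g + 1)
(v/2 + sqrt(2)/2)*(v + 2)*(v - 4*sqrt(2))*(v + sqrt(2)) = v^4/2 - sqrt(2)*v^3 + v^3 - 7*v^2 - 2*sqrt(2)*v^2 - 14*v - 4*sqrt(2)*v - 8*sqrt(2)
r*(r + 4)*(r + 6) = r^3 + 10*r^2 + 24*r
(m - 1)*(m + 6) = m^2 + 5*m - 6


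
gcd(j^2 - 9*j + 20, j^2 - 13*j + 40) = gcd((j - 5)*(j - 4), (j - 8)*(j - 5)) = j - 5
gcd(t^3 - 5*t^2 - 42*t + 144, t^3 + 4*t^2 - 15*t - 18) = t^2 + 3*t - 18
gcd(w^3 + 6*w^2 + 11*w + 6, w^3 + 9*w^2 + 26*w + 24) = w^2 + 5*w + 6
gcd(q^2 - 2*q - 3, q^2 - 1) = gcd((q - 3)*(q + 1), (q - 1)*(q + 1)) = q + 1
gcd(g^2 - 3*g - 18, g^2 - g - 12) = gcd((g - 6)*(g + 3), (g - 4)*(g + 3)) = g + 3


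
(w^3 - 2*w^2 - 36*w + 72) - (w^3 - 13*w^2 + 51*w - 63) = 11*w^2 - 87*w + 135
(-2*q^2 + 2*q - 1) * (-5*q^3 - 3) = 10*q^5 - 10*q^4 + 5*q^3 + 6*q^2 - 6*q + 3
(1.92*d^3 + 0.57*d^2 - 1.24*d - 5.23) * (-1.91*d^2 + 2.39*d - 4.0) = -3.6672*d^5 + 3.5001*d^4 - 3.9493*d^3 + 4.7457*d^2 - 7.5397*d + 20.92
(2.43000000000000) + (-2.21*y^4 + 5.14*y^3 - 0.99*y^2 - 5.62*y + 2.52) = -2.21*y^4 + 5.14*y^3 - 0.99*y^2 - 5.62*y + 4.95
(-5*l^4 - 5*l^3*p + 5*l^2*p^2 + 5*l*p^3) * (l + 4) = -5*l^5 - 5*l^4*p - 20*l^4 + 5*l^3*p^2 - 20*l^3*p + 5*l^2*p^3 + 20*l^2*p^2 + 20*l*p^3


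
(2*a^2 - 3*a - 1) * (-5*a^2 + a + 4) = -10*a^4 + 17*a^3 + 10*a^2 - 13*a - 4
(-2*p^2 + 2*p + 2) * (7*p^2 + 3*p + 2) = -14*p^4 + 8*p^3 + 16*p^2 + 10*p + 4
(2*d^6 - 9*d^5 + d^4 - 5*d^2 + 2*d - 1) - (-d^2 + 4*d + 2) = 2*d^6 - 9*d^5 + d^4 - 4*d^2 - 2*d - 3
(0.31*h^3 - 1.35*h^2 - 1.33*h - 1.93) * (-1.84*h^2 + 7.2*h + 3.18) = -0.5704*h^5 + 4.716*h^4 - 6.287*h^3 - 10.3178*h^2 - 18.1254*h - 6.1374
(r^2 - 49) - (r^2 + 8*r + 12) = -8*r - 61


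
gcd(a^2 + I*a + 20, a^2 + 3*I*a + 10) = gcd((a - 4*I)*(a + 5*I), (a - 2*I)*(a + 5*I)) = a + 5*I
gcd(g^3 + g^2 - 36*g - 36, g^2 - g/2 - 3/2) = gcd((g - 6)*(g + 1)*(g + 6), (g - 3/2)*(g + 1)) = g + 1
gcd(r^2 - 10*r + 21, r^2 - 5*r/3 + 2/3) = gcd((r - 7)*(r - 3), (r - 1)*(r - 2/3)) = 1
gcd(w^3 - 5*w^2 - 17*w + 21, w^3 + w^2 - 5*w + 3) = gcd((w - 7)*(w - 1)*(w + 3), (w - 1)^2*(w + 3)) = w^2 + 2*w - 3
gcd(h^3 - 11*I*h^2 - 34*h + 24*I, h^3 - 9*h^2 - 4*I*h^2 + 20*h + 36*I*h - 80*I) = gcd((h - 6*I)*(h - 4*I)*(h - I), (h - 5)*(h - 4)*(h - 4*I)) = h - 4*I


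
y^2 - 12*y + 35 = (y - 7)*(y - 5)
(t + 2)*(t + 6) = t^2 + 8*t + 12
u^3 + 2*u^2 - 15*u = u*(u - 3)*(u + 5)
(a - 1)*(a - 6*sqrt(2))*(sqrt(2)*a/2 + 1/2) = sqrt(2)*a^3/2 - 11*a^2/2 - sqrt(2)*a^2/2 - 3*sqrt(2)*a + 11*a/2 + 3*sqrt(2)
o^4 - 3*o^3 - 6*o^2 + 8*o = o*(o - 4)*(o - 1)*(o + 2)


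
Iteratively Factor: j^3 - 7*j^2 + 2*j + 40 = (j + 2)*(j^2 - 9*j + 20) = (j - 5)*(j + 2)*(j - 4)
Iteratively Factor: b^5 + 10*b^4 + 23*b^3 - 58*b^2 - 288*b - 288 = (b + 2)*(b^4 + 8*b^3 + 7*b^2 - 72*b - 144) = (b + 2)*(b + 4)*(b^3 + 4*b^2 - 9*b - 36) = (b - 3)*(b + 2)*(b + 4)*(b^2 + 7*b + 12) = (b - 3)*(b + 2)*(b + 3)*(b + 4)*(b + 4)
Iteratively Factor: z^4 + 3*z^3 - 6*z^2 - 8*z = (z)*(z^3 + 3*z^2 - 6*z - 8) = z*(z + 4)*(z^2 - z - 2) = z*(z - 2)*(z + 4)*(z + 1)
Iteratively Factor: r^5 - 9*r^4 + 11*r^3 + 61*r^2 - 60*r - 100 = (r + 1)*(r^4 - 10*r^3 + 21*r^2 + 40*r - 100) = (r - 5)*(r + 1)*(r^3 - 5*r^2 - 4*r + 20) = (r - 5)^2*(r + 1)*(r^2 - 4) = (r - 5)^2*(r - 2)*(r + 1)*(r + 2)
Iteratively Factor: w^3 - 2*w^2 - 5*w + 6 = (w - 1)*(w^2 - w - 6) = (w - 3)*(w - 1)*(w + 2)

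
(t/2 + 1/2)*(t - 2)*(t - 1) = t^3/2 - t^2 - t/2 + 1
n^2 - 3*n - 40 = (n - 8)*(n + 5)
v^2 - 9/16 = (v - 3/4)*(v + 3/4)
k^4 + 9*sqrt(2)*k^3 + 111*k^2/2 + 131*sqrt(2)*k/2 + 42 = (k + sqrt(2)/2)*(k + 2*sqrt(2))*(k + 3*sqrt(2))*(k + 7*sqrt(2)/2)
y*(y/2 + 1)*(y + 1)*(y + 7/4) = y^4/2 + 19*y^3/8 + 29*y^2/8 + 7*y/4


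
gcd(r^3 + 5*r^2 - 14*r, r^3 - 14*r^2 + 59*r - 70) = r - 2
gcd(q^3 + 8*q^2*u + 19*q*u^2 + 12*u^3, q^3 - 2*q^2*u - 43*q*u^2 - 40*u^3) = q + u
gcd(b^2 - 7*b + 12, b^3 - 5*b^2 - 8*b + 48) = b - 4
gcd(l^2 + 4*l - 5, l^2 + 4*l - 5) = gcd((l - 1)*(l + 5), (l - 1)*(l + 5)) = l^2 + 4*l - 5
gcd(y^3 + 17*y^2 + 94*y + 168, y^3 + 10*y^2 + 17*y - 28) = y^2 + 11*y + 28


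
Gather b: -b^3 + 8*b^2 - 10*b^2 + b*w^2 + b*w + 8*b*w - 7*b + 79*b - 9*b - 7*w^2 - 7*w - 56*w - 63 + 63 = -b^3 - 2*b^2 + b*(w^2 + 9*w + 63) - 7*w^2 - 63*w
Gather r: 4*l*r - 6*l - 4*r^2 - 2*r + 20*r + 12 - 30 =-6*l - 4*r^2 + r*(4*l + 18) - 18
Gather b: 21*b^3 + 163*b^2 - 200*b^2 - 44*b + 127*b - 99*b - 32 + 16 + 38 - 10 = 21*b^3 - 37*b^2 - 16*b + 12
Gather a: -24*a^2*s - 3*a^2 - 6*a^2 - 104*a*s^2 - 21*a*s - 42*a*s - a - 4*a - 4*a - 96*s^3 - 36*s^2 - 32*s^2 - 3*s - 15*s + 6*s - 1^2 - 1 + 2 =a^2*(-24*s - 9) + a*(-104*s^2 - 63*s - 9) - 96*s^3 - 68*s^2 - 12*s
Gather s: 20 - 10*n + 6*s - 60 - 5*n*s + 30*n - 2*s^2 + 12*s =20*n - 2*s^2 + s*(18 - 5*n) - 40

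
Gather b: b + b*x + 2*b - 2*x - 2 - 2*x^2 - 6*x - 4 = b*(x + 3) - 2*x^2 - 8*x - 6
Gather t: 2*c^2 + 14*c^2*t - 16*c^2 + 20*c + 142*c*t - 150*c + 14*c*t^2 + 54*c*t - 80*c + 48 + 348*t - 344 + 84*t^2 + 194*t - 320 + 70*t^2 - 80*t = -14*c^2 - 210*c + t^2*(14*c + 154) + t*(14*c^2 + 196*c + 462) - 616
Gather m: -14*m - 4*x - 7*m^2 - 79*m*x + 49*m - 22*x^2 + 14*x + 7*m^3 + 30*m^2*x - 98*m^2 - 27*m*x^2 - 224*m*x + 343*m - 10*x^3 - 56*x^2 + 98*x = 7*m^3 + m^2*(30*x - 105) + m*(-27*x^2 - 303*x + 378) - 10*x^3 - 78*x^2 + 108*x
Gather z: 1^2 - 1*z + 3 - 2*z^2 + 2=-2*z^2 - z + 6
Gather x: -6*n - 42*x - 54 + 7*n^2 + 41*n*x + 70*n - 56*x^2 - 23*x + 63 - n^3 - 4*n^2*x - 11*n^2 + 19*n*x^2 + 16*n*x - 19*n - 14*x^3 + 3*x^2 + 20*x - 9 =-n^3 - 4*n^2 + 45*n - 14*x^3 + x^2*(19*n - 53) + x*(-4*n^2 + 57*n - 45)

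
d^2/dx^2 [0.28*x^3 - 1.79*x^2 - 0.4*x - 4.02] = 1.68*x - 3.58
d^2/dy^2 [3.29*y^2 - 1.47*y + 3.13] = 6.58000000000000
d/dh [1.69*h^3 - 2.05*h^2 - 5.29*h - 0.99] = 5.07*h^2 - 4.1*h - 5.29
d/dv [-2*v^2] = -4*v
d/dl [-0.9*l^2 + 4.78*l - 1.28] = 4.78 - 1.8*l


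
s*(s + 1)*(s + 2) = s^3 + 3*s^2 + 2*s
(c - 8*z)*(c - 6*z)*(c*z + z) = c^3*z - 14*c^2*z^2 + c^2*z + 48*c*z^3 - 14*c*z^2 + 48*z^3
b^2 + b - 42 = (b - 6)*(b + 7)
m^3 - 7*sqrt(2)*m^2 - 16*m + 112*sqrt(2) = (m - 4)*(m + 4)*(m - 7*sqrt(2))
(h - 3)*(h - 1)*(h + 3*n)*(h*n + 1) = h^4*n + 3*h^3*n^2 - 4*h^3*n + h^3 - 12*h^2*n^2 + 6*h^2*n - 4*h^2 + 9*h*n^2 - 12*h*n + 3*h + 9*n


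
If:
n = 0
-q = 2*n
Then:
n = 0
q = 0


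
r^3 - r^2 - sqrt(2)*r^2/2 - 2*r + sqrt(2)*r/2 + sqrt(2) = (r - 2)*(r + 1)*(r - sqrt(2)/2)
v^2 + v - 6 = (v - 2)*(v + 3)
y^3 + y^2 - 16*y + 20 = (y - 2)^2*(y + 5)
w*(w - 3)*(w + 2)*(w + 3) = w^4 + 2*w^3 - 9*w^2 - 18*w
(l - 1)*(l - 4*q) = l^2 - 4*l*q - l + 4*q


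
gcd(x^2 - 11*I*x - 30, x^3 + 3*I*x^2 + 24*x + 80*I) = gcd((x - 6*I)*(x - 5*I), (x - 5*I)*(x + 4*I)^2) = x - 5*I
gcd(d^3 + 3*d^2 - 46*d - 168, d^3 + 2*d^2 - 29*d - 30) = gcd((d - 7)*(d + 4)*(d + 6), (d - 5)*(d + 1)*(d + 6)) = d + 6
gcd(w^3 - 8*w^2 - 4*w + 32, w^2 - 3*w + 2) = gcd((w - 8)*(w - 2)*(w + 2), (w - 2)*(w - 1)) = w - 2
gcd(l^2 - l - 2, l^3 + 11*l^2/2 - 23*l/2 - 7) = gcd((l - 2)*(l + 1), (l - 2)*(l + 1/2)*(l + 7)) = l - 2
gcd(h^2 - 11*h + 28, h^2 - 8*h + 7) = h - 7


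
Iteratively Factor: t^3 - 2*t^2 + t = (t - 1)*(t^2 - t) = t*(t - 1)*(t - 1)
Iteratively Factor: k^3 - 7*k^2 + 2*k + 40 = (k - 4)*(k^2 - 3*k - 10) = (k - 4)*(k + 2)*(k - 5)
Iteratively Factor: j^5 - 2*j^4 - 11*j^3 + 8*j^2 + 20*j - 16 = (j - 1)*(j^4 - j^3 - 12*j^2 - 4*j + 16) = (j - 4)*(j - 1)*(j^3 + 3*j^2 - 4) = (j - 4)*(j - 1)*(j + 2)*(j^2 + j - 2) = (j - 4)*(j - 1)*(j + 2)^2*(j - 1)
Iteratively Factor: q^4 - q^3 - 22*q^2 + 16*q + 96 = (q + 4)*(q^3 - 5*q^2 - 2*q + 24) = (q - 4)*(q + 4)*(q^2 - q - 6) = (q - 4)*(q - 3)*(q + 4)*(q + 2)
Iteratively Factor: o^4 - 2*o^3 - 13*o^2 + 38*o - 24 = (o - 1)*(o^3 - o^2 - 14*o + 24) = (o - 1)*(o + 4)*(o^2 - 5*o + 6) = (o - 2)*(o - 1)*(o + 4)*(o - 3)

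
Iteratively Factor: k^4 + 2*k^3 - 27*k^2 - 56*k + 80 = (k - 1)*(k^3 + 3*k^2 - 24*k - 80) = (k - 5)*(k - 1)*(k^2 + 8*k + 16) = (k - 5)*(k - 1)*(k + 4)*(k + 4)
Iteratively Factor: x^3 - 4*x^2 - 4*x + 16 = (x - 4)*(x^2 - 4) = (x - 4)*(x + 2)*(x - 2)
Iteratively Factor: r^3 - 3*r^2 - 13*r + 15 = (r - 1)*(r^2 - 2*r - 15) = (r - 1)*(r + 3)*(r - 5)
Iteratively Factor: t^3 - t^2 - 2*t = (t + 1)*(t^2 - 2*t) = t*(t + 1)*(t - 2)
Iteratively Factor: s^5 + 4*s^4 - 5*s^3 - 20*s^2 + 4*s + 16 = (s + 1)*(s^4 + 3*s^3 - 8*s^2 - 12*s + 16) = (s - 1)*(s + 1)*(s^3 + 4*s^2 - 4*s - 16) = (s - 1)*(s + 1)*(s + 2)*(s^2 + 2*s - 8) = (s - 1)*(s + 1)*(s + 2)*(s + 4)*(s - 2)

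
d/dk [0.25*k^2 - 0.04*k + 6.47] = 0.5*k - 0.04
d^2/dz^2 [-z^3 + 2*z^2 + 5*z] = 4 - 6*z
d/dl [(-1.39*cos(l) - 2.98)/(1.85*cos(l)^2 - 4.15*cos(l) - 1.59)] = (-2.5715*cos(l)^2 - 11.026*cos(l) + 10.1569)*sin(l)/(3.4225*cos(l)^4 - 15.355*cos(l)^3 + 11.3395*cos(l)^2 + 13.197*cos(l) + 2.5281)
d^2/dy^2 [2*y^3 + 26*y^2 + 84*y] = 12*y + 52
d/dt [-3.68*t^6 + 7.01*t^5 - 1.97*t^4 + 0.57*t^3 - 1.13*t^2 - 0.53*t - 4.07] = -22.08*t^5 + 35.05*t^4 - 7.88*t^3 + 1.71*t^2 - 2.26*t - 0.53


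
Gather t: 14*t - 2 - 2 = 14*t - 4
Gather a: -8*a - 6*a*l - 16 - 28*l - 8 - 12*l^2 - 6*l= a*(-6*l - 8) - 12*l^2 - 34*l - 24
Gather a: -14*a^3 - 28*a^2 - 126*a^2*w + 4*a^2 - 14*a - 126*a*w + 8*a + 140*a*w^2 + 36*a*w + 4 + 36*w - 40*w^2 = -14*a^3 + a^2*(-126*w - 24) + a*(140*w^2 - 90*w - 6) - 40*w^2 + 36*w + 4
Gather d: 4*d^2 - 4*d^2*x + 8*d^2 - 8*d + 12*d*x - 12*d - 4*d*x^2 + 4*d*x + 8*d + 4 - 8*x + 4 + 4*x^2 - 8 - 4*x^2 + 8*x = d^2*(12 - 4*x) + d*(-4*x^2 + 16*x - 12)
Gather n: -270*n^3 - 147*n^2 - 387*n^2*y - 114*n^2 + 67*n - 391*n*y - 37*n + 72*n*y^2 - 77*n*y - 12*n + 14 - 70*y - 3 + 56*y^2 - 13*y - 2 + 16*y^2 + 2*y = -270*n^3 + n^2*(-387*y - 261) + n*(72*y^2 - 468*y + 18) + 72*y^2 - 81*y + 9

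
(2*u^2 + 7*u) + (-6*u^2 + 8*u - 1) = -4*u^2 + 15*u - 1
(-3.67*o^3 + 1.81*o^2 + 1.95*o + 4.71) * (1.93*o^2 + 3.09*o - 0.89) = -7.0831*o^5 - 7.847*o^4 + 12.6227*o^3 + 13.5049*o^2 + 12.8184*o - 4.1919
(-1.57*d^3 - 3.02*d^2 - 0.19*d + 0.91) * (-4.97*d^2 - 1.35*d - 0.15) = 7.8029*d^5 + 17.1289*d^4 + 5.2568*d^3 - 3.8132*d^2 - 1.2*d - 0.1365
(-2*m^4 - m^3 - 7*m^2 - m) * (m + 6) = -2*m^5 - 13*m^4 - 13*m^3 - 43*m^2 - 6*m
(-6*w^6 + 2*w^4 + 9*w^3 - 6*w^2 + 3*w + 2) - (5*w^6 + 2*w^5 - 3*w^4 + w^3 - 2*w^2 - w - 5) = -11*w^6 - 2*w^5 + 5*w^4 + 8*w^3 - 4*w^2 + 4*w + 7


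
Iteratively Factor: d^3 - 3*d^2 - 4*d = (d - 4)*(d^2 + d) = (d - 4)*(d + 1)*(d)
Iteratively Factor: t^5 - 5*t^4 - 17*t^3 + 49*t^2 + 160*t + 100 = (t + 2)*(t^4 - 7*t^3 - 3*t^2 + 55*t + 50) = (t - 5)*(t + 2)*(t^3 - 2*t^2 - 13*t - 10) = (t - 5)*(t + 1)*(t + 2)*(t^2 - 3*t - 10) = (t - 5)*(t + 1)*(t + 2)^2*(t - 5)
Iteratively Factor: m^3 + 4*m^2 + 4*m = (m)*(m^2 + 4*m + 4) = m*(m + 2)*(m + 2)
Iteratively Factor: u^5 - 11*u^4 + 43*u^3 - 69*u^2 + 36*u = (u)*(u^4 - 11*u^3 + 43*u^2 - 69*u + 36) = u*(u - 1)*(u^3 - 10*u^2 + 33*u - 36) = u*(u - 3)*(u - 1)*(u^2 - 7*u + 12) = u*(u - 4)*(u - 3)*(u - 1)*(u - 3)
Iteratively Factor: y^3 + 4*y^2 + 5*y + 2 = (y + 1)*(y^2 + 3*y + 2) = (y + 1)^2*(y + 2)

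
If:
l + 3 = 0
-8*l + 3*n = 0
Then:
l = -3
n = -8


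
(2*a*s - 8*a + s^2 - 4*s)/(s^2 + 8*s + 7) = (2*a*s - 8*a + s^2 - 4*s)/(s^2 + 8*s + 7)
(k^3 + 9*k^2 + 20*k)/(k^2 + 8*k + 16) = k*(k + 5)/(k + 4)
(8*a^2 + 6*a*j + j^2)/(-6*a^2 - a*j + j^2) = (-4*a - j)/(3*a - j)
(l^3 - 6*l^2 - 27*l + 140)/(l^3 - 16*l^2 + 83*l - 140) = (l + 5)/(l - 5)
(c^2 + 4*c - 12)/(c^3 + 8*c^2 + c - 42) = (c + 6)/(c^2 + 10*c + 21)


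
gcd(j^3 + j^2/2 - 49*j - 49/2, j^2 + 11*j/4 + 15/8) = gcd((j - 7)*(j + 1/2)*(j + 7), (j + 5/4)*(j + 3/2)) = 1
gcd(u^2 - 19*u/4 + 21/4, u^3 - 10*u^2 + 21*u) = u - 3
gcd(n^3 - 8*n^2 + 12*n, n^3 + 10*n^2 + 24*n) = n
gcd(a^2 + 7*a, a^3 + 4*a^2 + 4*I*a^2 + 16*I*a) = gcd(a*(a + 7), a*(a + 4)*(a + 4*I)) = a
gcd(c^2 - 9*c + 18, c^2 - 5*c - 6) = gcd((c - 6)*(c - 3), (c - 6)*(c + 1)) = c - 6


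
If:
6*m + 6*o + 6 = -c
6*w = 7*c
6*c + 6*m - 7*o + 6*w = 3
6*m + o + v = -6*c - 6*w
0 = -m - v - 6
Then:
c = 642/661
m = -903/661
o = 135/661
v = -3063/661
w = 749/661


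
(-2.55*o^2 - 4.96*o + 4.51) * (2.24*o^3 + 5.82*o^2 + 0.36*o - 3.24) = -5.712*o^5 - 25.9514*o^4 - 19.6828*o^3 + 32.7246*o^2 + 17.694*o - 14.6124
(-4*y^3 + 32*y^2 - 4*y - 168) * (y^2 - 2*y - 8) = -4*y^5 + 40*y^4 - 36*y^3 - 416*y^2 + 368*y + 1344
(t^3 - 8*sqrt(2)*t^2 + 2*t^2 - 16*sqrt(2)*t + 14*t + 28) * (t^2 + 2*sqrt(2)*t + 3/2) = t^5 - 6*sqrt(2)*t^4 + 2*t^4 - 12*sqrt(2)*t^3 - 33*t^3/2 - 33*t^2 + 16*sqrt(2)*t^2 + 21*t + 32*sqrt(2)*t + 42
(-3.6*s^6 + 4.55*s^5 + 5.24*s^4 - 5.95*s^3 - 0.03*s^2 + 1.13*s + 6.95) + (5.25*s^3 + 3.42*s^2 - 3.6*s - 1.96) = -3.6*s^6 + 4.55*s^5 + 5.24*s^4 - 0.7*s^3 + 3.39*s^2 - 2.47*s + 4.99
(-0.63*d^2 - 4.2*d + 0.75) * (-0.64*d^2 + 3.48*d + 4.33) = 0.4032*d^4 + 0.4956*d^3 - 17.8239*d^2 - 15.576*d + 3.2475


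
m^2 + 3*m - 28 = (m - 4)*(m + 7)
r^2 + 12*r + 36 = (r + 6)^2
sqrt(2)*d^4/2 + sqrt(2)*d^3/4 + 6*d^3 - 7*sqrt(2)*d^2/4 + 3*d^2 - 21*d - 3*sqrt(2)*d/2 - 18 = (d - 2)*(d + 3/2)*(d + 6*sqrt(2))*(sqrt(2)*d/2 + sqrt(2)/2)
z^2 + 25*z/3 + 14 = (z + 7/3)*(z + 6)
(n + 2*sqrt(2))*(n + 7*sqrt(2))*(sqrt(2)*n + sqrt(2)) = sqrt(2)*n^3 + sqrt(2)*n^2 + 18*n^2 + 18*n + 28*sqrt(2)*n + 28*sqrt(2)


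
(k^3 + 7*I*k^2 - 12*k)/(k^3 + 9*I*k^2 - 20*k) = (k + 3*I)/(k + 5*I)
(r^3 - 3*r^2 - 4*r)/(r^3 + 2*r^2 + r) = (r - 4)/(r + 1)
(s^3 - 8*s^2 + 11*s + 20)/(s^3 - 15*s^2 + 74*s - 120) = (s + 1)/(s - 6)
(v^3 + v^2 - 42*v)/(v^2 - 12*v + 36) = v*(v + 7)/(v - 6)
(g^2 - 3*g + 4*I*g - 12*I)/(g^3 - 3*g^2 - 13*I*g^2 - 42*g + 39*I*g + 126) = (g + 4*I)/(g^2 - 13*I*g - 42)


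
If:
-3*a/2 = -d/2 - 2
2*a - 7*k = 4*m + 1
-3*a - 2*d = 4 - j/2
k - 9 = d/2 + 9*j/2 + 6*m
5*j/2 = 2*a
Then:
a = 20/43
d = -112/43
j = 16/43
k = 797/989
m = -1412/989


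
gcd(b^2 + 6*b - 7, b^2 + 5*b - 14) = b + 7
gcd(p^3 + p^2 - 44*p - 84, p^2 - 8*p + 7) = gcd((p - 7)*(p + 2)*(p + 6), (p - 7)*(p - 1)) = p - 7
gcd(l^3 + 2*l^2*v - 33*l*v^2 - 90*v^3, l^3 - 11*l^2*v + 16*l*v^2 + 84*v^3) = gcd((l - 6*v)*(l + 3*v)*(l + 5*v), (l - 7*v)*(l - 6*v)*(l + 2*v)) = -l + 6*v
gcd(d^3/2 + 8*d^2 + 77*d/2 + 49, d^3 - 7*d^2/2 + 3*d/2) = 1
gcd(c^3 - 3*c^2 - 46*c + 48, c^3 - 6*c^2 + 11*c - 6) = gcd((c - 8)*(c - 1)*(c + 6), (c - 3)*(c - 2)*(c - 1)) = c - 1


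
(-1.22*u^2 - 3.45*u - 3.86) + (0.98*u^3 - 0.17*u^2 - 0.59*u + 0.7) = 0.98*u^3 - 1.39*u^2 - 4.04*u - 3.16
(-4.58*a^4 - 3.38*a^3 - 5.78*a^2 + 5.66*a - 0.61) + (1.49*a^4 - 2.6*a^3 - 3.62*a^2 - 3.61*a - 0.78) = -3.09*a^4 - 5.98*a^3 - 9.4*a^2 + 2.05*a - 1.39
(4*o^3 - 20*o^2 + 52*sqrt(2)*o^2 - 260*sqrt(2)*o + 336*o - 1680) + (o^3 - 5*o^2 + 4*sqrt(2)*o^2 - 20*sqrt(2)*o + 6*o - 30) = 5*o^3 - 25*o^2 + 56*sqrt(2)*o^2 - 280*sqrt(2)*o + 342*o - 1710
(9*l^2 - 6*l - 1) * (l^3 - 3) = 9*l^5 - 6*l^4 - l^3 - 27*l^2 + 18*l + 3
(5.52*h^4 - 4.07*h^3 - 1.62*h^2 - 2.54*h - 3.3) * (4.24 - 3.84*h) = -21.1968*h^5 + 39.0336*h^4 - 11.036*h^3 + 2.8848*h^2 + 1.9024*h - 13.992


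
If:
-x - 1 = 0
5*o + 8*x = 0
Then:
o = 8/5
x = -1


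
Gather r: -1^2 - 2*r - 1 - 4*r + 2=-6*r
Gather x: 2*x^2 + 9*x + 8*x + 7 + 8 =2*x^2 + 17*x + 15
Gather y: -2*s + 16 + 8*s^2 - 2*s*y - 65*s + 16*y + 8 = 8*s^2 - 67*s + y*(16 - 2*s) + 24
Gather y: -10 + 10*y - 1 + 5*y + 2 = 15*y - 9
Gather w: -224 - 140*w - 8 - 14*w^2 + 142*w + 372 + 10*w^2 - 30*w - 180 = -4*w^2 - 28*w - 40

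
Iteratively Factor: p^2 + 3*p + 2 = (p + 2)*(p + 1)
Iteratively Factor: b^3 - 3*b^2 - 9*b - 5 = (b + 1)*(b^2 - 4*b - 5) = (b + 1)^2*(b - 5)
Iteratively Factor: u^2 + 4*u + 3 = (u + 3)*(u + 1)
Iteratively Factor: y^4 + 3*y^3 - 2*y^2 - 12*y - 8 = (y + 1)*(y^3 + 2*y^2 - 4*y - 8) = (y + 1)*(y + 2)*(y^2 - 4) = (y + 1)*(y + 2)^2*(y - 2)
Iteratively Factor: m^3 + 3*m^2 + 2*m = (m)*(m^2 + 3*m + 2) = m*(m + 2)*(m + 1)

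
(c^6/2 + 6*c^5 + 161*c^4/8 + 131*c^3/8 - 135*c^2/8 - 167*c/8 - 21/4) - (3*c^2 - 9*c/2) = c^6/2 + 6*c^5 + 161*c^4/8 + 131*c^3/8 - 159*c^2/8 - 131*c/8 - 21/4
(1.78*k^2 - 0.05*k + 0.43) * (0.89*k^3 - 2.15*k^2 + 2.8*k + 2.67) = 1.5842*k^5 - 3.8715*k^4 + 5.4742*k^3 + 3.6881*k^2 + 1.0705*k + 1.1481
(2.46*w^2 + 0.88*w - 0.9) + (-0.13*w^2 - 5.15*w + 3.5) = 2.33*w^2 - 4.27*w + 2.6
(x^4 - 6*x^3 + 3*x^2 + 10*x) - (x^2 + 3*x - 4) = x^4 - 6*x^3 + 2*x^2 + 7*x + 4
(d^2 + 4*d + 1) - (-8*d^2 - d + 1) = 9*d^2 + 5*d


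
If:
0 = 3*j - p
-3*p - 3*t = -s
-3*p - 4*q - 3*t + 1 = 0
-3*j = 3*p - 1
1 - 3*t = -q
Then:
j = 1/12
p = 1/4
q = -3/20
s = 8/5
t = 17/60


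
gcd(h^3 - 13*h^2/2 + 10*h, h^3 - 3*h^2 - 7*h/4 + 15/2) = h - 5/2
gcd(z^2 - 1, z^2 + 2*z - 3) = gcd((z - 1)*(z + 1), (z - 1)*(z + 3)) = z - 1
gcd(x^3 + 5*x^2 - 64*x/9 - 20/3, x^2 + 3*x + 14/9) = x + 2/3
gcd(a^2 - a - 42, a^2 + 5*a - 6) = a + 6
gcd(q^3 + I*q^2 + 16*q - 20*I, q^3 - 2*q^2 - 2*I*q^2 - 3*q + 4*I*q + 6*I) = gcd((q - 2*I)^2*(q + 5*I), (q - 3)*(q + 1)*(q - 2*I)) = q - 2*I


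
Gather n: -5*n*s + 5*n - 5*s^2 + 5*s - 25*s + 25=n*(5 - 5*s) - 5*s^2 - 20*s + 25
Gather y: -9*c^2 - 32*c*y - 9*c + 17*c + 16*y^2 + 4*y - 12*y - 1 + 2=-9*c^2 + 8*c + 16*y^2 + y*(-32*c - 8) + 1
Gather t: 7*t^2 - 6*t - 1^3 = 7*t^2 - 6*t - 1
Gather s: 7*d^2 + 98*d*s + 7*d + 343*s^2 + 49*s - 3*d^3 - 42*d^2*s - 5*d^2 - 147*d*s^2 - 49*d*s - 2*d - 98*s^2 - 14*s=-3*d^3 + 2*d^2 + 5*d + s^2*(245 - 147*d) + s*(-42*d^2 + 49*d + 35)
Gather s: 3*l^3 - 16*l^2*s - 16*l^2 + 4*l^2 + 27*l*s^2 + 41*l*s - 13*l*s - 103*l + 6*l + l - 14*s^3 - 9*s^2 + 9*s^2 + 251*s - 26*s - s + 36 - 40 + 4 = 3*l^3 - 12*l^2 + 27*l*s^2 - 96*l - 14*s^3 + s*(-16*l^2 + 28*l + 224)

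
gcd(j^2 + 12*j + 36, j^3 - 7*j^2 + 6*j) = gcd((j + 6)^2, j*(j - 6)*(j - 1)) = 1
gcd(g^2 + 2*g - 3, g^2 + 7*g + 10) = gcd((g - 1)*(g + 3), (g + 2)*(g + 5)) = 1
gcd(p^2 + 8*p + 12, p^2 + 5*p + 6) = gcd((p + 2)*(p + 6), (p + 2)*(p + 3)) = p + 2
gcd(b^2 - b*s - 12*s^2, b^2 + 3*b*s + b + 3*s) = b + 3*s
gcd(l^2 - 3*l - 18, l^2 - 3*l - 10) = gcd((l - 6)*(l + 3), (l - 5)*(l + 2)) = 1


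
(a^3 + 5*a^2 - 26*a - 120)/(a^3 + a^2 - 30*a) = (a + 4)/a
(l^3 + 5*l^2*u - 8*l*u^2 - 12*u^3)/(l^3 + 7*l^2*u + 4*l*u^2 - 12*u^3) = (-l^2 + l*u + 2*u^2)/(-l^2 - l*u + 2*u^2)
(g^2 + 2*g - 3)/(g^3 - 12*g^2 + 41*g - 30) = (g + 3)/(g^2 - 11*g + 30)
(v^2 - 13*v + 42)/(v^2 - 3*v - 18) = (v - 7)/(v + 3)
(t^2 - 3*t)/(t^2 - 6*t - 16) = t*(3 - t)/(-t^2 + 6*t + 16)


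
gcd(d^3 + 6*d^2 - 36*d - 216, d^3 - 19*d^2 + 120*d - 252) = d - 6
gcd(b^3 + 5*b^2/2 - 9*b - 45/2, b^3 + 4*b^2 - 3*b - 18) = b + 3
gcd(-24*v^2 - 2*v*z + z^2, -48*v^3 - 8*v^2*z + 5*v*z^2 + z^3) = 4*v + z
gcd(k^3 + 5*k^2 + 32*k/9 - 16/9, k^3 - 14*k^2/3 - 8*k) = k + 4/3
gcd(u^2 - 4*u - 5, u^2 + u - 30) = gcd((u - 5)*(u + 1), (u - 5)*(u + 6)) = u - 5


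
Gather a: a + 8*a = 9*a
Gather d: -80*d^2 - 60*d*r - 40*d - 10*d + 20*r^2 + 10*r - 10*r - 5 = -80*d^2 + d*(-60*r - 50) + 20*r^2 - 5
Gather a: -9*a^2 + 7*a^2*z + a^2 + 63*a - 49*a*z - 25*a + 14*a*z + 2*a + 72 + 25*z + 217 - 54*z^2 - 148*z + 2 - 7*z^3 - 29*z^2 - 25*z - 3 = a^2*(7*z - 8) + a*(40 - 35*z) - 7*z^3 - 83*z^2 - 148*z + 288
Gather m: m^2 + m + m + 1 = m^2 + 2*m + 1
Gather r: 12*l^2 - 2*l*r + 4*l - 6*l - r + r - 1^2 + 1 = 12*l^2 - 2*l*r - 2*l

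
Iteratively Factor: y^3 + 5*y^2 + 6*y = (y + 2)*(y^2 + 3*y) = (y + 2)*(y + 3)*(y)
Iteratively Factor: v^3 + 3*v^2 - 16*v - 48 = (v + 3)*(v^2 - 16) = (v + 3)*(v + 4)*(v - 4)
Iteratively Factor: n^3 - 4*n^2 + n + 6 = (n - 3)*(n^2 - n - 2) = (n - 3)*(n + 1)*(n - 2)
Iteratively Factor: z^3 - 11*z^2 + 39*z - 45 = (z - 3)*(z^2 - 8*z + 15) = (z - 5)*(z - 3)*(z - 3)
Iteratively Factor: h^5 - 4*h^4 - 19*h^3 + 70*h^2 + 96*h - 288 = (h - 2)*(h^4 - 2*h^3 - 23*h^2 + 24*h + 144) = (h - 4)*(h - 2)*(h^3 + 2*h^2 - 15*h - 36) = (h - 4)*(h - 2)*(h + 3)*(h^2 - h - 12) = (h - 4)^2*(h - 2)*(h + 3)*(h + 3)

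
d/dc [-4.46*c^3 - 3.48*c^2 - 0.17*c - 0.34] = -13.38*c^2 - 6.96*c - 0.17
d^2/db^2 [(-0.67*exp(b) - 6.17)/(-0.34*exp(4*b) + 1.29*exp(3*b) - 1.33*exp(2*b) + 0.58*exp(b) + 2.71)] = (0.697068*exp(8*b) + 8.17955*exp(7*b) - 57.17599*exp(6*b) + 123.62892*exp(5*b) - 102.466412*exp(4*b) + 113.917397*exp(3*b) - 193.916655*exp(2*b) + 89.976606*exp(b) - 4.777459)*exp(b)/(0.039304*exp(12*b) - 0.447372*exp(11*b) + 2.158626*exp(10*b) - 5.847861*exp(9*b) + 9.030537*exp(8*b) - 4.183197*exp(7*b) - 12.215504*exp(6*b) + 26.724*exp(5*b) - 17.713671*exp(4*b) - 16.073815*exp(3*b) + 26.568027*exp(2*b) - 12.778734*exp(b) - 19.902511)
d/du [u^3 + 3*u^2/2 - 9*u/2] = 3*u^2 + 3*u - 9/2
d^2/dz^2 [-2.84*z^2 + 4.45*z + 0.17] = -5.68000000000000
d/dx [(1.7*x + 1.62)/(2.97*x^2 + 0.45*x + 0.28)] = (5.049*x^2 + 0.765*x - (1.7*x + 1.62)*(5.94*x + 0.45) + 0.476)/(2.97*x^2 + 0.45*x + 0.28)^2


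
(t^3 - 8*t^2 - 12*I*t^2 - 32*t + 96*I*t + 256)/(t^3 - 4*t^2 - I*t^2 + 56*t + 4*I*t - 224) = (t^2 - 4*t*(2 + I) + 32*I)/(t^2 + t*(-4 + 7*I) - 28*I)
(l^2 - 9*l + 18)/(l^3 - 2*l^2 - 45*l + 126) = 1/(l + 7)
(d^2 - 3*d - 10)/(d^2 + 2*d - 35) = (d + 2)/(d + 7)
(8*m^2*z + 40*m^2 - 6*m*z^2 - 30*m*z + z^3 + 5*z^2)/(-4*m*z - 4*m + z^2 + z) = (-2*m*z - 10*m + z^2 + 5*z)/(z + 1)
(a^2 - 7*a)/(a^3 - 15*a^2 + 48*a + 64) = a*(a - 7)/(a^3 - 15*a^2 + 48*a + 64)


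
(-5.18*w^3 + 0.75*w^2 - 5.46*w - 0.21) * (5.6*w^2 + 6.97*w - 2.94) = -29.008*w^5 - 31.9046*w^4 - 10.1193*w^3 - 41.4372*w^2 + 14.5887*w + 0.6174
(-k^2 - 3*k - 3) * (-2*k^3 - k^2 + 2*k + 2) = 2*k^5 + 7*k^4 + 7*k^3 - 5*k^2 - 12*k - 6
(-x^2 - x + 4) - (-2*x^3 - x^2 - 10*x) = 2*x^3 + 9*x + 4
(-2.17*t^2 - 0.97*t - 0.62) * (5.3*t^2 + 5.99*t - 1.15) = -11.501*t^4 - 18.1393*t^3 - 6.6008*t^2 - 2.5983*t + 0.713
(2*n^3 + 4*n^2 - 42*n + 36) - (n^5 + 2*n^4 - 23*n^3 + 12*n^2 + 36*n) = -n^5 - 2*n^4 + 25*n^3 - 8*n^2 - 78*n + 36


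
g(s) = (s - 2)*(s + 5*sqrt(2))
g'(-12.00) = -18.93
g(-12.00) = 69.01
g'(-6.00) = -6.93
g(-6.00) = -8.57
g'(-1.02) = 3.03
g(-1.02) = -18.27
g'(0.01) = 5.09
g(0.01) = -14.09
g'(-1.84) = 1.39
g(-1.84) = -20.09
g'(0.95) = 6.97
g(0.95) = -8.42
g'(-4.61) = -4.15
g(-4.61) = -16.27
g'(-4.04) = -3.01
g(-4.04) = -18.31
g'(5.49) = 16.05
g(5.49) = 43.84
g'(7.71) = 20.49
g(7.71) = 84.40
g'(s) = 2*s - 2 + 5*sqrt(2)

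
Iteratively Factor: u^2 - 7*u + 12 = (u - 3)*(u - 4)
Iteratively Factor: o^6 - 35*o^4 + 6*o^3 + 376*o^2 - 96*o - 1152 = (o - 3)*(o^5 + 3*o^4 - 26*o^3 - 72*o^2 + 160*o + 384) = (o - 3)*(o + 2)*(o^4 + o^3 - 28*o^2 - 16*o + 192) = (o - 3)*(o + 2)*(o + 4)*(o^3 - 3*o^2 - 16*o + 48) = (o - 3)^2*(o + 2)*(o + 4)*(o^2 - 16) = (o - 4)*(o - 3)^2*(o + 2)*(o + 4)*(o + 4)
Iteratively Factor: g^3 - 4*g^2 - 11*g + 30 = (g - 5)*(g^2 + g - 6) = (g - 5)*(g + 3)*(g - 2)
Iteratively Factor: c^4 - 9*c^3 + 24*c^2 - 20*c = (c)*(c^3 - 9*c^2 + 24*c - 20) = c*(c - 2)*(c^2 - 7*c + 10) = c*(c - 2)^2*(c - 5)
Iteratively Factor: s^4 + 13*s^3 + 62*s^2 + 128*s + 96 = (s + 4)*(s^3 + 9*s^2 + 26*s + 24) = (s + 4)^2*(s^2 + 5*s + 6) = (s + 2)*(s + 4)^2*(s + 3)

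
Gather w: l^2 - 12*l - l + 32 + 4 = l^2 - 13*l + 36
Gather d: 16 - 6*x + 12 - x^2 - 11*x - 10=-x^2 - 17*x + 18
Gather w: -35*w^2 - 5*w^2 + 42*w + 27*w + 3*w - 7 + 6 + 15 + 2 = -40*w^2 + 72*w + 16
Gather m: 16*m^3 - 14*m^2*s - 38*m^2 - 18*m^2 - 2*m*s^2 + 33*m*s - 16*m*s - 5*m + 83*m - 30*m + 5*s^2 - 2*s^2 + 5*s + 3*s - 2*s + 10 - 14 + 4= 16*m^3 + m^2*(-14*s - 56) + m*(-2*s^2 + 17*s + 48) + 3*s^2 + 6*s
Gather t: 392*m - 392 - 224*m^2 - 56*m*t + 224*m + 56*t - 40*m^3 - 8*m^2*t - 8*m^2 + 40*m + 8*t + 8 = -40*m^3 - 232*m^2 + 656*m + t*(-8*m^2 - 56*m + 64) - 384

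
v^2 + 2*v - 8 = (v - 2)*(v + 4)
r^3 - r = r*(r - 1)*(r + 1)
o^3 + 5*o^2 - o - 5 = (o - 1)*(o + 1)*(o + 5)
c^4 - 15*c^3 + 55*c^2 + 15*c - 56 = (c - 8)*(c - 7)*(c - 1)*(c + 1)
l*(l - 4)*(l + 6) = l^3 + 2*l^2 - 24*l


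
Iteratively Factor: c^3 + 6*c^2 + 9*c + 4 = (c + 4)*(c^2 + 2*c + 1) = (c + 1)*(c + 4)*(c + 1)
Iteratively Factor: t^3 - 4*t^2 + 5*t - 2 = (t - 2)*(t^2 - 2*t + 1) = (t - 2)*(t - 1)*(t - 1)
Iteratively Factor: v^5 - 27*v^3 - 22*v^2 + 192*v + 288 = (v + 3)*(v^4 - 3*v^3 - 18*v^2 + 32*v + 96) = (v + 2)*(v + 3)*(v^3 - 5*v^2 - 8*v + 48) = (v + 2)*(v + 3)^2*(v^2 - 8*v + 16) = (v - 4)*(v + 2)*(v + 3)^2*(v - 4)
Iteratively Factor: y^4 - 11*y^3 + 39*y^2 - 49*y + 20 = (y - 1)*(y^3 - 10*y^2 + 29*y - 20) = (y - 1)^2*(y^2 - 9*y + 20) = (y - 5)*(y - 1)^2*(y - 4)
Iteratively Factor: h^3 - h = (h)*(h^2 - 1) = h*(h + 1)*(h - 1)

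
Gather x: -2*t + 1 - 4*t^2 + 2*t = 1 - 4*t^2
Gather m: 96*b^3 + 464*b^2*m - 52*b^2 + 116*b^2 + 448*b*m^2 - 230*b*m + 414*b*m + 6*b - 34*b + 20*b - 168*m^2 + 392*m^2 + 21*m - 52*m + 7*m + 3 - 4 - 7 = 96*b^3 + 64*b^2 - 8*b + m^2*(448*b + 224) + m*(464*b^2 + 184*b - 24) - 8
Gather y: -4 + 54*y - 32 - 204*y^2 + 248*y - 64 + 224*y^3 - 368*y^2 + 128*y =224*y^3 - 572*y^2 + 430*y - 100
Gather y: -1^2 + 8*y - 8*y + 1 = 0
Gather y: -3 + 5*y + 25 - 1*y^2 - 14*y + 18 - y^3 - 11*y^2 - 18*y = -y^3 - 12*y^2 - 27*y + 40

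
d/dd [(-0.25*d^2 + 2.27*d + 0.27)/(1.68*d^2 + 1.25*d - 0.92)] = (-4.1261*d^2 - 0.4472*d - 2.4259)/(2.8224*d^4 + 4.2*d^3 - 1.5287*d^2 - 2.3*d + 0.8464)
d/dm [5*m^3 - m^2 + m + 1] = 15*m^2 - 2*m + 1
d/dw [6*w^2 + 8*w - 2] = 12*w + 8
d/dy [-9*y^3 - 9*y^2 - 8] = 9*y*(-3*y - 2)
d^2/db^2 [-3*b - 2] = 0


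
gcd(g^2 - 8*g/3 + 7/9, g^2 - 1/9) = g - 1/3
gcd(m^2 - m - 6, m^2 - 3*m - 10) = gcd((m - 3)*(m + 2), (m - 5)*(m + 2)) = m + 2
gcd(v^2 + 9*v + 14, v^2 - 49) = v + 7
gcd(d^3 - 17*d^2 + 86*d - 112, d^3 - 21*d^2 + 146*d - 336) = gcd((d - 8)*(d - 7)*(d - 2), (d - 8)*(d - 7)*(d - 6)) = d^2 - 15*d + 56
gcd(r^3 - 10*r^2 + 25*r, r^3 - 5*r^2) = r^2 - 5*r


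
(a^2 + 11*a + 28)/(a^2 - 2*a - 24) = (a + 7)/(a - 6)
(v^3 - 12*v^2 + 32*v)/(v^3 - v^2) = (v^2 - 12*v + 32)/(v*(v - 1))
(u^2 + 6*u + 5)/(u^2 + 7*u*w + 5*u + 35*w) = (u + 1)/(u + 7*w)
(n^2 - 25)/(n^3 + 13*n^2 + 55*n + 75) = (n - 5)/(n^2 + 8*n + 15)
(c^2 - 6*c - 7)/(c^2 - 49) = (c + 1)/(c + 7)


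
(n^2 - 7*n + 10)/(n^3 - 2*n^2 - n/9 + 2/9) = 9*(n - 5)/(9*n^2 - 1)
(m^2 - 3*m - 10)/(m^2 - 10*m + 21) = (m^2 - 3*m - 10)/(m^2 - 10*m + 21)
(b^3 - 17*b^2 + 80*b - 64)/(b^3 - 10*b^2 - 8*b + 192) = (b^2 - 9*b + 8)/(b^2 - 2*b - 24)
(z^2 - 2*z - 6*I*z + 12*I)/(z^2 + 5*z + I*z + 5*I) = (z^2 + z*(-2 - 6*I) + 12*I)/(z^2 + z*(5 + I) + 5*I)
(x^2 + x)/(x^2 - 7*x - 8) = x/(x - 8)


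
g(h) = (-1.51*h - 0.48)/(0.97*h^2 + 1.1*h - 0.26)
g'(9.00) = 0.02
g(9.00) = -0.16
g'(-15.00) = 0.01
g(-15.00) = 0.11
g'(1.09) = 0.84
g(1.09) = -1.02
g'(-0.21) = 3.93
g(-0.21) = 0.36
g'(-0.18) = 4.40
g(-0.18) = 0.49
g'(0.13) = 105.36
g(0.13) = 6.72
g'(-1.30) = 850.18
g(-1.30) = -29.25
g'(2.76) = 0.14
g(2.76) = -0.46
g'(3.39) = 0.10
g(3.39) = -0.38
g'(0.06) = 27.05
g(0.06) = 3.00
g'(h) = (-1.94*h - 1.1)*(-1.51*h - 0.48)/(0.97*h^2 + 1.1*h - 0.26)^2 - 1.51/(0.97*h^2 + 1.1*h - 0.26) = (1.4647*h^2 + 0.9312*h + 0.9206)/(0.9409*h^4 + 2.134*h^3 + 0.7056*h^2 - 0.572*h + 0.0676)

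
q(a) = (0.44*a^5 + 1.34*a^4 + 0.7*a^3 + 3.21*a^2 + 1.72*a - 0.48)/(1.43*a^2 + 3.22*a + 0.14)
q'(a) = (-2.86*a - 3.22)*(0.44*a^5 + 1.34*a^4 + 0.7*a^3 + 3.21*a^2 + 1.72*a - 0.48)/(1.43*a^2 + 3.22*a + 0.14)^2 + (2.2*a^4 + 5.36*a^3 + 2.1*a^2 + 6.42*a + 1.72)/(1.43*a^2 + 3.22*a + 0.14)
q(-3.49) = -4.14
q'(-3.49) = 11.94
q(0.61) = 0.81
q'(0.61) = 1.48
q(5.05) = 47.23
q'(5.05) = 26.00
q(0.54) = 0.71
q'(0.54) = 1.50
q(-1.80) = -8.31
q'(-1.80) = 26.60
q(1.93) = 4.30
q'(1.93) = 4.57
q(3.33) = 15.41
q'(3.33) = 11.92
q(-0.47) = 0.56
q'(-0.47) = 2.21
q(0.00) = -3.43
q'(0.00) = 91.14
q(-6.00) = -53.60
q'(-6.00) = 30.50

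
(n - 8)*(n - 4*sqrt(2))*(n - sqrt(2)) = n^3 - 8*n^2 - 5*sqrt(2)*n^2 + 8*n + 40*sqrt(2)*n - 64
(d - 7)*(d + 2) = d^2 - 5*d - 14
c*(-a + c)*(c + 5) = -a*c^2 - 5*a*c + c^3 + 5*c^2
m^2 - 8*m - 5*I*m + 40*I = (m - 8)*(m - 5*I)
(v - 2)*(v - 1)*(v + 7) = v^3 + 4*v^2 - 19*v + 14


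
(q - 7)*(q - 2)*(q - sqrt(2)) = q^3 - 9*q^2 - sqrt(2)*q^2 + 9*sqrt(2)*q + 14*q - 14*sqrt(2)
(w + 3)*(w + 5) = w^2 + 8*w + 15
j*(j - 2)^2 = j^3 - 4*j^2 + 4*j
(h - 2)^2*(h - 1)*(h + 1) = h^4 - 4*h^3 + 3*h^2 + 4*h - 4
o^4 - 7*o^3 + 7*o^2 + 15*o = o*(o - 5)*(o - 3)*(o + 1)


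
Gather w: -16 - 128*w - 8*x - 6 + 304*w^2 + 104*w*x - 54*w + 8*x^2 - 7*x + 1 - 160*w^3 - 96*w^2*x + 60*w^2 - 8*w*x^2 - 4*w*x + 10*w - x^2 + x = -160*w^3 + w^2*(364 - 96*x) + w*(-8*x^2 + 100*x - 172) + 7*x^2 - 14*x - 21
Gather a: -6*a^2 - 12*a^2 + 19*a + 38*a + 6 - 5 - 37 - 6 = -18*a^2 + 57*a - 42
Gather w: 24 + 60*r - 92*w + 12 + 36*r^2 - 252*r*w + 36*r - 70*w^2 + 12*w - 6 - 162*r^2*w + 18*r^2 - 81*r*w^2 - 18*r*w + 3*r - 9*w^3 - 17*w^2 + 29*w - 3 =54*r^2 + 99*r - 9*w^3 + w^2*(-81*r - 87) + w*(-162*r^2 - 270*r - 51) + 27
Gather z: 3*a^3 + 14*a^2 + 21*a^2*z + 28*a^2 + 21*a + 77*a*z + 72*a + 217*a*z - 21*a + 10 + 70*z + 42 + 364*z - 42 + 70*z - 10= 3*a^3 + 42*a^2 + 72*a + z*(21*a^2 + 294*a + 504)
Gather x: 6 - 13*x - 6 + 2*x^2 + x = 2*x^2 - 12*x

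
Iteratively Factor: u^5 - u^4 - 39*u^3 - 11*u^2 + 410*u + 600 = (u + 2)*(u^4 - 3*u^3 - 33*u^2 + 55*u + 300) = (u + 2)*(u + 4)*(u^3 - 7*u^2 - 5*u + 75) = (u - 5)*(u + 2)*(u + 4)*(u^2 - 2*u - 15) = (u - 5)^2*(u + 2)*(u + 4)*(u + 3)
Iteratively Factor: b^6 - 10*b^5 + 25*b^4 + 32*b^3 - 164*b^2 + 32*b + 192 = (b - 4)*(b^5 - 6*b^4 + b^3 + 36*b^2 - 20*b - 48) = (b - 4)*(b - 3)*(b^4 - 3*b^3 - 8*b^2 + 12*b + 16) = (b - 4)*(b - 3)*(b + 2)*(b^3 - 5*b^2 + 2*b + 8) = (b - 4)^2*(b - 3)*(b + 2)*(b^2 - b - 2) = (b - 4)^2*(b - 3)*(b - 2)*(b + 2)*(b + 1)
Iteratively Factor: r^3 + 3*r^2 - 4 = (r + 2)*(r^2 + r - 2) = (r - 1)*(r + 2)*(r + 2)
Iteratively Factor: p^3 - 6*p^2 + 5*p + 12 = (p - 4)*(p^2 - 2*p - 3) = (p - 4)*(p + 1)*(p - 3)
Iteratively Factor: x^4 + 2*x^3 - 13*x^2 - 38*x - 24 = (x + 2)*(x^3 - 13*x - 12) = (x - 4)*(x + 2)*(x^2 + 4*x + 3) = (x - 4)*(x + 2)*(x + 3)*(x + 1)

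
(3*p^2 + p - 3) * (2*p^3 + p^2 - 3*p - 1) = 6*p^5 + 5*p^4 - 14*p^3 - 9*p^2 + 8*p + 3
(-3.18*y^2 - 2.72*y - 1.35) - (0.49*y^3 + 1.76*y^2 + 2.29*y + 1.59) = -0.49*y^3 - 4.94*y^2 - 5.01*y - 2.94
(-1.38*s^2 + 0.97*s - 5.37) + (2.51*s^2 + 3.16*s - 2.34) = 1.13*s^2 + 4.13*s - 7.71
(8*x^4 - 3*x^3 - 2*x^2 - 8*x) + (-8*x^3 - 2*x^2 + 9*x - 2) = 8*x^4 - 11*x^3 - 4*x^2 + x - 2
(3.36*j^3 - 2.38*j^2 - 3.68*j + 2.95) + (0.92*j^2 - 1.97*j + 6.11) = 3.36*j^3 - 1.46*j^2 - 5.65*j + 9.06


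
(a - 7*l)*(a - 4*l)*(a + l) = a^3 - 10*a^2*l + 17*a*l^2 + 28*l^3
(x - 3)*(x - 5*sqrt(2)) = x^2 - 5*sqrt(2)*x - 3*x + 15*sqrt(2)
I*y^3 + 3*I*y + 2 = (y - I)*(y + 2*I)*(I*y + 1)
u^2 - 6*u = u*(u - 6)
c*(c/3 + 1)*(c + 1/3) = c^3/3 + 10*c^2/9 + c/3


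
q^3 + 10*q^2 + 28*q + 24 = (q + 2)^2*(q + 6)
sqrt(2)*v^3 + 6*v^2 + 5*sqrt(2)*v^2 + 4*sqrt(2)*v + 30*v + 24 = (v + 4)*(v + 3*sqrt(2))*(sqrt(2)*v + sqrt(2))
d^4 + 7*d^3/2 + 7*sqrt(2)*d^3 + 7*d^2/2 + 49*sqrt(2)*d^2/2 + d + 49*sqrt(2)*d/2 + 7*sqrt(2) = (d + 2)*(d + 7*sqrt(2))*(sqrt(2)*d/2 + sqrt(2)/2)*(sqrt(2)*d + sqrt(2)/2)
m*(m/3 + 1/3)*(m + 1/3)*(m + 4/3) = m^4/3 + 8*m^3/9 + 19*m^2/27 + 4*m/27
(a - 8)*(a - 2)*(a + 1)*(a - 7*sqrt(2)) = a^4 - 7*sqrt(2)*a^3 - 9*a^3 + 6*a^2 + 63*sqrt(2)*a^2 - 42*sqrt(2)*a + 16*a - 112*sqrt(2)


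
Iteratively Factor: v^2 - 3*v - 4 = (v + 1)*(v - 4)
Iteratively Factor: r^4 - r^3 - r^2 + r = (r)*(r^3 - r^2 - r + 1) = r*(r - 1)*(r^2 - 1) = r*(r - 1)*(r + 1)*(r - 1)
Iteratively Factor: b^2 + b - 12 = (b - 3)*(b + 4)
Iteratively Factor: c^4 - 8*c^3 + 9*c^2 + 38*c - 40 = (c - 5)*(c^3 - 3*c^2 - 6*c + 8) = (c - 5)*(c + 2)*(c^2 - 5*c + 4) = (c - 5)*(c - 1)*(c + 2)*(c - 4)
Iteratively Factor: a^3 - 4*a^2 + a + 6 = (a - 3)*(a^2 - a - 2) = (a - 3)*(a - 2)*(a + 1)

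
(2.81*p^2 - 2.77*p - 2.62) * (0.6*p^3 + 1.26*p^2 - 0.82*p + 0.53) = 1.686*p^5 + 1.8786*p^4 - 7.3664*p^3 + 0.4595*p^2 + 0.6803*p - 1.3886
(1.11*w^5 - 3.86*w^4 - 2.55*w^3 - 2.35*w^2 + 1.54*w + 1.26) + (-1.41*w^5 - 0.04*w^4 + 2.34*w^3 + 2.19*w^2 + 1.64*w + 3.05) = -0.3*w^5 - 3.9*w^4 - 0.21*w^3 - 0.16*w^2 + 3.18*w + 4.31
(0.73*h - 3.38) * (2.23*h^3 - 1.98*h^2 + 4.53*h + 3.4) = 1.6279*h^4 - 8.9828*h^3 + 9.9993*h^2 - 12.8294*h - 11.492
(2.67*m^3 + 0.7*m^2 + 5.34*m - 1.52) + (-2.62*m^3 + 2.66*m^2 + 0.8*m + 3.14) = 0.0499999999999998*m^3 + 3.36*m^2 + 6.14*m + 1.62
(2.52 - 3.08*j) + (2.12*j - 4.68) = -0.96*j - 2.16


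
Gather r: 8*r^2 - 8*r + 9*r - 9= 8*r^2 + r - 9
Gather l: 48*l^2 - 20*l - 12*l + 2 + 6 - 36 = 48*l^2 - 32*l - 28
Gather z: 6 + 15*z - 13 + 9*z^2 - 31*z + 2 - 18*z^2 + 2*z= -9*z^2 - 14*z - 5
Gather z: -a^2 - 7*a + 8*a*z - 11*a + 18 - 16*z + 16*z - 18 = -a^2 + 8*a*z - 18*a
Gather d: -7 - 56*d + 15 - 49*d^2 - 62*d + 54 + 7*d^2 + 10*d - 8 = -42*d^2 - 108*d + 54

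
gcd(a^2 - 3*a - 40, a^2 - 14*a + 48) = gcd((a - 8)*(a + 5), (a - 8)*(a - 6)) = a - 8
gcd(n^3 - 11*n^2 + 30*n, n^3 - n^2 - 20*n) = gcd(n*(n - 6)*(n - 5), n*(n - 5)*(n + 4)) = n^2 - 5*n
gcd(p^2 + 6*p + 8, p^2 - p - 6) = p + 2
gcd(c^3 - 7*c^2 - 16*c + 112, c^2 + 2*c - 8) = c + 4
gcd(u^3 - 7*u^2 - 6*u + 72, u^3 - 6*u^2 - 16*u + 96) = u^2 - 10*u + 24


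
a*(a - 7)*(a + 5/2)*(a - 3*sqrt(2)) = a^4 - 9*a^3/2 - 3*sqrt(2)*a^3 - 35*a^2/2 + 27*sqrt(2)*a^2/2 + 105*sqrt(2)*a/2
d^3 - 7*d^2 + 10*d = d*(d - 5)*(d - 2)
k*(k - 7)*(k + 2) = k^3 - 5*k^2 - 14*k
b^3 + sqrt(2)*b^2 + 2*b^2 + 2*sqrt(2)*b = b*(b + 2)*(b + sqrt(2))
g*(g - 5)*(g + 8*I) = g^3 - 5*g^2 + 8*I*g^2 - 40*I*g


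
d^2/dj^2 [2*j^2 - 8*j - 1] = 4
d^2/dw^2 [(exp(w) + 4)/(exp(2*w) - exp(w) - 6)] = (exp(4*w) + 17*exp(3*w) + 24*exp(2*w) + 94*exp(w) + 12)*exp(w)/(exp(6*w) - 3*exp(5*w) - 15*exp(4*w) + 35*exp(3*w) + 90*exp(2*w) - 108*exp(w) - 216)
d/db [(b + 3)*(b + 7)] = 2*b + 10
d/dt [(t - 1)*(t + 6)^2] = (t + 6)*(3*t + 4)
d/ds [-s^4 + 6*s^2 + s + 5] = -4*s^3 + 12*s + 1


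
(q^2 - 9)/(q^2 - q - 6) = (q + 3)/(q + 2)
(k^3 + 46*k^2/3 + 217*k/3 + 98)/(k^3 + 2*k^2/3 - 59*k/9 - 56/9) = 3*(k^2 + 13*k + 42)/(3*k^2 - 5*k - 8)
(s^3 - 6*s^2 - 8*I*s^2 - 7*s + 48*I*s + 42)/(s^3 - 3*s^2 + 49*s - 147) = (s^2 - s*(6 + I) + 6*I)/(s^2 + s*(-3 + 7*I) - 21*I)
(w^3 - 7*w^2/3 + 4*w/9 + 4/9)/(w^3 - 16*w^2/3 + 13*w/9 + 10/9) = (w - 2)/(w - 5)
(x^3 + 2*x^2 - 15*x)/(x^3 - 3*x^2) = (x + 5)/x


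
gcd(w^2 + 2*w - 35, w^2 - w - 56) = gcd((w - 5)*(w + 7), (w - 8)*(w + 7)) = w + 7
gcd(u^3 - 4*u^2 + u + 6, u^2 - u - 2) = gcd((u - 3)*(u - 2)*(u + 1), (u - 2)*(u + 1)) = u^2 - u - 2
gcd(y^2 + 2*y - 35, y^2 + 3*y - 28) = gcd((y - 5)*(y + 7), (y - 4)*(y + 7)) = y + 7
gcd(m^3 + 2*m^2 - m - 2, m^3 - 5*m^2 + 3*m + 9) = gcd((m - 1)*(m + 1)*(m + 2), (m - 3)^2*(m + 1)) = m + 1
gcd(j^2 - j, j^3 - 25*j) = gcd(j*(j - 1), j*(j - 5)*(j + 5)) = j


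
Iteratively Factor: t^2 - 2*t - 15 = (t - 5)*(t + 3)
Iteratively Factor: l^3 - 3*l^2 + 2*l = (l - 2)*(l^2 - l) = (l - 2)*(l - 1)*(l)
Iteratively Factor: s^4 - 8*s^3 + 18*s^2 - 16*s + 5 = (s - 1)*(s^3 - 7*s^2 + 11*s - 5) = (s - 1)^2*(s^2 - 6*s + 5) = (s - 1)^3*(s - 5)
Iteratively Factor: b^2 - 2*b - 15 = (b + 3)*(b - 5)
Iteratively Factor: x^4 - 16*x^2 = (x)*(x^3 - 16*x) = x*(x - 4)*(x^2 + 4*x) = x*(x - 4)*(x + 4)*(x)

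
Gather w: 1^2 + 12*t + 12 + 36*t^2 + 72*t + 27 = 36*t^2 + 84*t + 40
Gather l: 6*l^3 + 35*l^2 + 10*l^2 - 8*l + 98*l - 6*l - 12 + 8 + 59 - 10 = 6*l^3 + 45*l^2 + 84*l + 45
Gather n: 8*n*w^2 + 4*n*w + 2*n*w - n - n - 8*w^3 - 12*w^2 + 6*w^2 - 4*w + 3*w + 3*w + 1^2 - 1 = n*(8*w^2 + 6*w - 2) - 8*w^3 - 6*w^2 + 2*w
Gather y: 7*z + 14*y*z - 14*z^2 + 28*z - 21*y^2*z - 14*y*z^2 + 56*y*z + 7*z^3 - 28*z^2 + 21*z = -21*y^2*z + y*(-14*z^2 + 70*z) + 7*z^3 - 42*z^2 + 56*z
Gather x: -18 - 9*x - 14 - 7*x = -16*x - 32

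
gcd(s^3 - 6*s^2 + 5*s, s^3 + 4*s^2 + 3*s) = s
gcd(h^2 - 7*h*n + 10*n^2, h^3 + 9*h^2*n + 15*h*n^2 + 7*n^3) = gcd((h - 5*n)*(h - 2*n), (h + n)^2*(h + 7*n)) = 1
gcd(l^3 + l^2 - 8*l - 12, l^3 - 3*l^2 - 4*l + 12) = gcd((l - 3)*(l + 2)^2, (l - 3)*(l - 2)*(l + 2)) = l^2 - l - 6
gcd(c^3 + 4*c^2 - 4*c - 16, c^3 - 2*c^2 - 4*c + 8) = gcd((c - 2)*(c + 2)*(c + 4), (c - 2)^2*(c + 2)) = c^2 - 4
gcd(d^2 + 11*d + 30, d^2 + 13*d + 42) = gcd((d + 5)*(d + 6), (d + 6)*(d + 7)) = d + 6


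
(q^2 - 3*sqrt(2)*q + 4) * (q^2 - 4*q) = q^4 - 3*sqrt(2)*q^3 - 4*q^3 + 4*q^2 + 12*sqrt(2)*q^2 - 16*q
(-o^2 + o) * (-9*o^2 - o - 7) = 9*o^4 - 8*o^3 + 6*o^2 - 7*o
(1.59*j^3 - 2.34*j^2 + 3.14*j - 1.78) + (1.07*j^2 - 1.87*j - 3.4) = 1.59*j^3 - 1.27*j^2 + 1.27*j - 5.18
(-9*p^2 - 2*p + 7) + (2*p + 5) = 12 - 9*p^2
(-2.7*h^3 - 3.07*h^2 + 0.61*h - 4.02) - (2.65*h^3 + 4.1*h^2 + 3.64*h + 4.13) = -5.35*h^3 - 7.17*h^2 - 3.03*h - 8.15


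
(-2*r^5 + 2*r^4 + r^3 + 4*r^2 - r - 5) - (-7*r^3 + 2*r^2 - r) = -2*r^5 + 2*r^4 + 8*r^3 + 2*r^2 - 5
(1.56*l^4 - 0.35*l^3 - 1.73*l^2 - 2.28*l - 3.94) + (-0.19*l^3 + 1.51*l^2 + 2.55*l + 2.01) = 1.56*l^4 - 0.54*l^3 - 0.22*l^2 + 0.27*l - 1.93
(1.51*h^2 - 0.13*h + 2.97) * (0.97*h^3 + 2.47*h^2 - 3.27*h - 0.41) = 1.4647*h^5 + 3.6036*h^4 - 2.3779*h^3 + 7.1419*h^2 - 9.6586*h - 1.2177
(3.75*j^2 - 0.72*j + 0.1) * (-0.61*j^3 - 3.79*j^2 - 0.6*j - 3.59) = -2.2875*j^5 - 13.7733*j^4 + 0.4178*j^3 - 13.4095*j^2 + 2.5248*j - 0.359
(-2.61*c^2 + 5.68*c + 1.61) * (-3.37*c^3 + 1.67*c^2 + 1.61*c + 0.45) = 8.7957*c^5 - 23.5003*c^4 - 0.142200000000001*c^3 + 10.659*c^2 + 5.1481*c + 0.7245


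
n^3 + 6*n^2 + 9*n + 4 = (n + 1)^2*(n + 4)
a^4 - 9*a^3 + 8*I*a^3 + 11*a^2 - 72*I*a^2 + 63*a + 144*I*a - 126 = (a - 6)*(a - 3)*(a + I)*(a + 7*I)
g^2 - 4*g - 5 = (g - 5)*(g + 1)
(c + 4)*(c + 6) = c^2 + 10*c + 24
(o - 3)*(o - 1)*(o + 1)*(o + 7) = o^4 + 4*o^3 - 22*o^2 - 4*o + 21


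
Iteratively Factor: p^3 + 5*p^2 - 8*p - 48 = (p + 4)*(p^2 + p - 12) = (p + 4)^2*(p - 3)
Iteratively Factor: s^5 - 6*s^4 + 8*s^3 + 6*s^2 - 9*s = (s - 3)*(s^4 - 3*s^3 - s^2 + 3*s) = (s - 3)^2*(s^3 - s) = (s - 3)^2*(s + 1)*(s^2 - s) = (s - 3)^2*(s - 1)*(s + 1)*(s)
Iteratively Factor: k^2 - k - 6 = (k - 3)*(k + 2)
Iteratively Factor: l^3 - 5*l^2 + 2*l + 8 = (l - 2)*(l^2 - 3*l - 4) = (l - 2)*(l + 1)*(l - 4)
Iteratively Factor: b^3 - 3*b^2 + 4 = (b - 2)*(b^2 - b - 2) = (b - 2)*(b + 1)*(b - 2)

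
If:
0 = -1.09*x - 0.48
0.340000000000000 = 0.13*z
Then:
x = -0.44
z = 2.62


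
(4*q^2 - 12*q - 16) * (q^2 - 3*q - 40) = 4*q^4 - 24*q^3 - 140*q^2 + 528*q + 640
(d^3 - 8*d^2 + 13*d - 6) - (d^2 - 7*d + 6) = d^3 - 9*d^2 + 20*d - 12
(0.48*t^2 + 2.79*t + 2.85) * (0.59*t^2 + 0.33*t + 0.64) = 0.2832*t^4 + 1.8045*t^3 + 2.9094*t^2 + 2.7261*t + 1.824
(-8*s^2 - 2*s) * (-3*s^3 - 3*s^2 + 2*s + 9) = 24*s^5 + 30*s^4 - 10*s^3 - 76*s^2 - 18*s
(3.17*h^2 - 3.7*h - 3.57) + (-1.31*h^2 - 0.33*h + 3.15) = 1.86*h^2 - 4.03*h - 0.42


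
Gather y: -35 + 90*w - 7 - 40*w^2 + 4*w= -40*w^2 + 94*w - 42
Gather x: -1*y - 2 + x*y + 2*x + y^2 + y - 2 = x*(y + 2) + y^2 - 4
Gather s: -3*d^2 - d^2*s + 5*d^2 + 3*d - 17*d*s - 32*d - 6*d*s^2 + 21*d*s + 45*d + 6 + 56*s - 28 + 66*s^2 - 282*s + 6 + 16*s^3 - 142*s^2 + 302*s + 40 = 2*d^2 + 16*d + 16*s^3 + s^2*(-6*d - 76) + s*(-d^2 + 4*d + 76) + 24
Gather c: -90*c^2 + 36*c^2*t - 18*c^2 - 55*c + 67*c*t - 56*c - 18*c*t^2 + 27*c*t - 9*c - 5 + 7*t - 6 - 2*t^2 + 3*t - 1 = c^2*(36*t - 108) + c*(-18*t^2 + 94*t - 120) - 2*t^2 + 10*t - 12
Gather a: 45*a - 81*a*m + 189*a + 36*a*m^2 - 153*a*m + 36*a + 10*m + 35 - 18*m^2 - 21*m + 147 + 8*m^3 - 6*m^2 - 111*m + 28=a*(36*m^2 - 234*m + 270) + 8*m^3 - 24*m^2 - 122*m + 210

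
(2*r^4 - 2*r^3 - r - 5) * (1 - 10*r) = -20*r^5 + 22*r^4 - 2*r^3 + 10*r^2 + 49*r - 5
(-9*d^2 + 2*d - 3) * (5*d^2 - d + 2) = -45*d^4 + 19*d^3 - 35*d^2 + 7*d - 6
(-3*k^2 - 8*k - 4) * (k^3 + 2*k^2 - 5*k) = -3*k^5 - 14*k^4 - 5*k^3 + 32*k^2 + 20*k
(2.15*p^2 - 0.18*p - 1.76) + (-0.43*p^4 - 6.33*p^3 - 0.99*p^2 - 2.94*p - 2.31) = -0.43*p^4 - 6.33*p^3 + 1.16*p^2 - 3.12*p - 4.07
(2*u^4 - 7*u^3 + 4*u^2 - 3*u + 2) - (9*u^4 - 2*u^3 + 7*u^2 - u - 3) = -7*u^4 - 5*u^3 - 3*u^2 - 2*u + 5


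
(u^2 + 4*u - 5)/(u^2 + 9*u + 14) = (u^2 + 4*u - 5)/(u^2 + 9*u + 14)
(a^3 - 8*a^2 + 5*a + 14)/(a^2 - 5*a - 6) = (a^2 - 9*a + 14)/(a - 6)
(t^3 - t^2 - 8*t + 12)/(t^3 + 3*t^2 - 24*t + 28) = (t + 3)/(t + 7)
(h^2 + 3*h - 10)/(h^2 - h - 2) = (h + 5)/(h + 1)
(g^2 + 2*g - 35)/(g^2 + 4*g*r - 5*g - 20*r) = (g + 7)/(g + 4*r)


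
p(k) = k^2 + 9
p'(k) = 2*k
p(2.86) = 17.18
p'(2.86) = 5.72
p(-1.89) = 12.57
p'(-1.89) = -3.78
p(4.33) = 27.75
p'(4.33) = 8.66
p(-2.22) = 13.93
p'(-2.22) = -4.44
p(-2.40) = 14.76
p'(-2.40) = -4.80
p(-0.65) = 9.42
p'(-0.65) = -1.30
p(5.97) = 44.64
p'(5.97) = 11.94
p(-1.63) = 11.66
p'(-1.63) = -3.26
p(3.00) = 18.00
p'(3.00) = 6.00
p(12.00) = 153.00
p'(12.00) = 24.00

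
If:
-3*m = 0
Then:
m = 0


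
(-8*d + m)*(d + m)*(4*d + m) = -32*d^3 - 36*d^2*m - 3*d*m^2 + m^3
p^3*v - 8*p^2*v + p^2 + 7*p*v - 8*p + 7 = (p - 7)*(p - 1)*(p*v + 1)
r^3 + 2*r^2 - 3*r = r*(r - 1)*(r + 3)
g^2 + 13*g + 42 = (g + 6)*(g + 7)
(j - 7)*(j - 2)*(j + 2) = j^3 - 7*j^2 - 4*j + 28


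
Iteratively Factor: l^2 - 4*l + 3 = (l - 3)*(l - 1)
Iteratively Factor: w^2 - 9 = (w + 3)*(w - 3)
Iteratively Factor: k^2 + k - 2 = (k + 2)*(k - 1)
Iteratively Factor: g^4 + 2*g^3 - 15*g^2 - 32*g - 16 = (g + 1)*(g^3 + g^2 - 16*g - 16) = (g + 1)^2*(g^2 - 16) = (g - 4)*(g + 1)^2*(g + 4)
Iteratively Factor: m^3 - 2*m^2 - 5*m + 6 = (m + 2)*(m^2 - 4*m + 3) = (m - 3)*(m + 2)*(m - 1)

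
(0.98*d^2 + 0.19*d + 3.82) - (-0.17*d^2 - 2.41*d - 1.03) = 1.15*d^2 + 2.6*d + 4.85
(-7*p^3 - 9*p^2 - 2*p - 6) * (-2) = 14*p^3 + 18*p^2 + 4*p + 12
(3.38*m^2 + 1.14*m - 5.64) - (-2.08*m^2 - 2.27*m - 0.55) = 5.46*m^2 + 3.41*m - 5.09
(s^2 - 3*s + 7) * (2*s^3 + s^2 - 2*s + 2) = 2*s^5 - 5*s^4 + 9*s^3 + 15*s^2 - 20*s + 14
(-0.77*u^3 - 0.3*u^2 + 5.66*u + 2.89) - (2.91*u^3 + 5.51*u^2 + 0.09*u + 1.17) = -3.68*u^3 - 5.81*u^2 + 5.57*u + 1.72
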